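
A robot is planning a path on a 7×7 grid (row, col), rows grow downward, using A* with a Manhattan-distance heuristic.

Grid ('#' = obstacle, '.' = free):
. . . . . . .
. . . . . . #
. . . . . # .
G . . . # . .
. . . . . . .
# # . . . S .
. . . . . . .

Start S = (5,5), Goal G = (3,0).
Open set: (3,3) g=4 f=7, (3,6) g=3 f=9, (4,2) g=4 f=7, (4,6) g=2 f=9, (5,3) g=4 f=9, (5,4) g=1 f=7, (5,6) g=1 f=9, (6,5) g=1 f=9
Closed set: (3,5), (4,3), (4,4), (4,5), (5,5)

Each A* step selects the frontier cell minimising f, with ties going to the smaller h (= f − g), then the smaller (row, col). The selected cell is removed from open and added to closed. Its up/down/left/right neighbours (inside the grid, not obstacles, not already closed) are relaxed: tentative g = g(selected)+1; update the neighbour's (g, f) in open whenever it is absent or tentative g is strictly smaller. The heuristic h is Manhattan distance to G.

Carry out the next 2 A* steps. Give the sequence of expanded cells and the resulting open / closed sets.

step 1: expand (3,3) (f=7, h=3) → closed; open now [(2,3) g=5 f=9, (3,2) g=5 f=7, (3,6) g=3 f=9, (4,2) g=4 f=7, (4,6) g=2 f=9, (5,3) g=4 f=9, (5,4) g=1 f=7, (5,6) g=1 f=9, (6,5) g=1 f=9]
step 2: expand (3,2) (f=7, h=2) → closed; open now [(2,2) g=6 f=9, (2,3) g=5 f=9, (3,1) g=6 f=7, (3,6) g=3 f=9, (4,2) g=4 f=7, (4,6) g=2 f=9, (5,3) g=4 f=9, (5,4) g=1 f=7, (5,6) g=1 f=9, (6,5) g=1 f=9]

order=[(3,3) → (3,2)]; open=[(2,2) g=6 f=9, (2,3) g=5 f=9, (3,1) g=6 f=7, (3,6) g=3 f=9, (4,2) g=4 f=7, (4,6) g=2 f=9, (5,3) g=4 f=9, (5,4) g=1 f=7, (5,6) g=1 f=9, (6,5) g=1 f=9]; closed=[(3,2), (3,3), (3,5), (4,3), (4,4), (4,5), (5,5)]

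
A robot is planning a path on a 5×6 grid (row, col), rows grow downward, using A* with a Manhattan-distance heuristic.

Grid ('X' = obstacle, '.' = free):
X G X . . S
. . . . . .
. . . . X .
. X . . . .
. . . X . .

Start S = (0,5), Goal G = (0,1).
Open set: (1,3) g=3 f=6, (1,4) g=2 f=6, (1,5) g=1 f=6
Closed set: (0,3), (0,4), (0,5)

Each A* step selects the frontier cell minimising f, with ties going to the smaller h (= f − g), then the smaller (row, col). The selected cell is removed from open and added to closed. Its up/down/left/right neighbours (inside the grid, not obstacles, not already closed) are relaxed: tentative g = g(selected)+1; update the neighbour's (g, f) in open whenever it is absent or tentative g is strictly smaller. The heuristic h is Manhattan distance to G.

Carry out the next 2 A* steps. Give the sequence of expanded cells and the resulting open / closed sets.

step 1: expand (1,3) (f=6, h=3) → closed; open now [(1,2) g=4 f=6, (1,4) g=2 f=6, (1,5) g=1 f=6, (2,3) g=4 f=8]
step 2: expand (1,2) (f=6, h=2) → closed; open now [(1,1) g=5 f=6, (1,4) g=2 f=6, (1,5) g=1 f=6, (2,2) g=5 f=8, (2,3) g=4 f=8]

order=[(1,3) → (1,2)]; open=[(1,1) g=5 f=6, (1,4) g=2 f=6, (1,5) g=1 f=6, (2,2) g=5 f=8, (2,3) g=4 f=8]; closed=[(0,3), (0,4), (0,5), (1,2), (1,3)]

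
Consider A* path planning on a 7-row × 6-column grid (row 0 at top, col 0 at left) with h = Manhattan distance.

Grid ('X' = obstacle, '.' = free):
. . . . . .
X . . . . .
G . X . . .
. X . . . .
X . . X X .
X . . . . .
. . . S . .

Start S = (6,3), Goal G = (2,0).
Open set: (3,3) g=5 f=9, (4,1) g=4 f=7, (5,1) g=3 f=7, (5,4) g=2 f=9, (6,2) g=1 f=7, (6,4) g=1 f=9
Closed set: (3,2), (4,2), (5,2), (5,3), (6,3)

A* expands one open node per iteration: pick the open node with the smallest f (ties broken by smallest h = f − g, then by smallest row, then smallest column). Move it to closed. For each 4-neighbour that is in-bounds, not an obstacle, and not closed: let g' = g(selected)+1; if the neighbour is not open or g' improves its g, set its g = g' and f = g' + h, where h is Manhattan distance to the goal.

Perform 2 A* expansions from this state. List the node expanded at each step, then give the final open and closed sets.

step 1: expand (4,1) (f=7, h=3) → closed; open now [(3,3) g=5 f=9, (5,1) g=3 f=7, (5,4) g=2 f=9, (6,2) g=1 f=7, (6,4) g=1 f=9]
step 2: expand (5,1) (f=7, h=4) → closed; open now [(3,3) g=5 f=9, (5,4) g=2 f=9, (6,1) g=4 f=9, (6,2) g=1 f=7, (6,4) g=1 f=9]

order=[(4,1) → (5,1)]; open=[(3,3) g=5 f=9, (5,4) g=2 f=9, (6,1) g=4 f=9, (6,2) g=1 f=7, (6,4) g=1 f=9]; closed=[(3,2), (4,1), (4,2), (5,1), (5,2), (5,3), (6,3)]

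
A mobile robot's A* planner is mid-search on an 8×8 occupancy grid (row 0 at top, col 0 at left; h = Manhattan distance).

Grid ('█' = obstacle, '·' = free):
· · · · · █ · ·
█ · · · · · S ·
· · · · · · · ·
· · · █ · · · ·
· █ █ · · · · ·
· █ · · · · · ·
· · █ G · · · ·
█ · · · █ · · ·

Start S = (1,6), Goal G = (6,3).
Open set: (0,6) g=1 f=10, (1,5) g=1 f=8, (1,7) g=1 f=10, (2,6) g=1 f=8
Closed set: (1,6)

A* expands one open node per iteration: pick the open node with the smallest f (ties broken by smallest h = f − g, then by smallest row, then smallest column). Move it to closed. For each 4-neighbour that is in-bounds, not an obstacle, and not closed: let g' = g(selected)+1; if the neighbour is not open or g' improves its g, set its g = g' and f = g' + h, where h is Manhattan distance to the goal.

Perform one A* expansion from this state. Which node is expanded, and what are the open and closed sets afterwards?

expanded=(1,5); open=[(0,6) g=1 f=10, (1,4) g=2 f=8, (1,7) g=1 f=10, (2,5) g=2 f=8, (2,6) g=1 f=8]; closed=[(1,5), (1,6)]

step 1: expand (1,5) (f=8, h=7) → closed; open now [(0,6) g=1 f=10, (1,4) g=2 f=8, (1,7) g=1 f=10, (2,5) g=2 f=8, (2,6) g=1 f=8]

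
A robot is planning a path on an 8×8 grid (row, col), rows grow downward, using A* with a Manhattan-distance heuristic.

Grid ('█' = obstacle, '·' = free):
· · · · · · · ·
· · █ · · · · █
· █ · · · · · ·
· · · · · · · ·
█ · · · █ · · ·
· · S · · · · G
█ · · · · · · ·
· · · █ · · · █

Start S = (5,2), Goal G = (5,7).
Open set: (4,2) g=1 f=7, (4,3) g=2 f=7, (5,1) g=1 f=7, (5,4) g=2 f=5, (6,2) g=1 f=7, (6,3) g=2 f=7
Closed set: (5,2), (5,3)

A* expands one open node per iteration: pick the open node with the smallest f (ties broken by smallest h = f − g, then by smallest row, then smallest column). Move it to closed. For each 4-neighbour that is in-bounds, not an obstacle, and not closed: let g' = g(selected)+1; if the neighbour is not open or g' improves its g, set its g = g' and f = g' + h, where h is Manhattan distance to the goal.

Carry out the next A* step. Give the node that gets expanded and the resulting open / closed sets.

step 1: expand (5,4) (f=5, h=3) → closed; open now [(4,2) g=1 f=7, (4,3) g=2 f=7, (5,1) g=1 f=7, (5,5) g=3 f=5, (6,2) g=1 f=7, (6,3) g=2 f=7, (6,4) g=3 f=7]

expanded=(5,4); open=[(4,2) g=1 f=7, (4,3) g=2 f=7, (5,1) g=1 f=7, (5,5) g=3 f=5, (6,2) g=1 f=7, (6,3) g=2 f=7, (6,4) g=3 f=7]; closed=[(5,2), (5,3), (5,4)]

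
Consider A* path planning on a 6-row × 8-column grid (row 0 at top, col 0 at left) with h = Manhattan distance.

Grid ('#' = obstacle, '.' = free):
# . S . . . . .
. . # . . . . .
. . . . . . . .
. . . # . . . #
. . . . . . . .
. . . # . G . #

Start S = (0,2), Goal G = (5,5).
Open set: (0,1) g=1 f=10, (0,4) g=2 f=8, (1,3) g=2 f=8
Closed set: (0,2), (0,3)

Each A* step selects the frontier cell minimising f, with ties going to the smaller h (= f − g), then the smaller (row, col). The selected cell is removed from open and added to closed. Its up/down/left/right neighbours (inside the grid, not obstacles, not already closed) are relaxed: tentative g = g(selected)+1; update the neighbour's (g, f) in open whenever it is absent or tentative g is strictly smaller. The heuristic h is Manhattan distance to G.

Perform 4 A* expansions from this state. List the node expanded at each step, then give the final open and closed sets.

step 1: expand (0,4) (f=8, h=6) → closed; open now [(0,1) g=1 f=10, (0,5) g=3 f=8, (1,3) g=2 f=8, (1,4) g=3 f=8]
step 2: expand (0,5) (f=8, h=5) → closed; open now [(0,1) g=1 f=10, (0,6) g=4 f=10, (1,3) g=2 f=8, (1,4) g=3 f=8, (1,5) g=4 f=8]
step 3: expand (1,5) (f=8, h=4) → closed; open now [(0,1) g=1 f=10, (0,6) g=4 f=10, (1,3) g=2 f=8, (1,4) g=3 f=8, (1,6) g=5 f=10, (2,5) g=5 f=8]
step 4: expand (2,5) (f=8, h=3) → closed; open now [(0,1) g=1 f=10, (0,6) g=4 f=10, (1,3) g=2 f=8, (1,4) g=3 f=8, (1,6) g=5 f=10, (2,4) g=6 f=10, (2,6) g=6 f=10, (3,5) g=6 f=8]

order=[(0,4) → (0,5) → (1,5) → (2,5)]; open=[(0,1) g=1 f=10, (0,6) g=4 f=10, (1,3) g=2 f=8, (1,4) g=3 f=8, (1,6) g=5 f=10, (2,4) g=6 f=10, (2,6) g=6 f=10, (3,5) g=6 f=8]; closed=[(0,2), (0,3), (0,4), (0,5), (1,5), (2,5)]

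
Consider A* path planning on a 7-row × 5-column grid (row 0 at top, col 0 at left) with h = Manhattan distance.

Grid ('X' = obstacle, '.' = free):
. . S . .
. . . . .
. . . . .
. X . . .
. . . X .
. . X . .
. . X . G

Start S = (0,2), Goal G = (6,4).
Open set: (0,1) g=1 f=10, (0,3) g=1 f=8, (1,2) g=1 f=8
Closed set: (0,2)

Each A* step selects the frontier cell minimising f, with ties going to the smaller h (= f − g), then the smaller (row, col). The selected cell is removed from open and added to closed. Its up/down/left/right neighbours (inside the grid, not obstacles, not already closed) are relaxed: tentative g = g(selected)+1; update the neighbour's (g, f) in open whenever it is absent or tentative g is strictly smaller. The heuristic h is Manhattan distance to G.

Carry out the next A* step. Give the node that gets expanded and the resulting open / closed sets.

expanded=(0,3); open=[(0,1) g=1 f=10, (0,4) g=2 f=8, (1,2) g=1 f=8, (1,3) g=2 f=8]; closed=[(0,2), (0,3)]

step 1: expand (0,3) (f=8, h=7) → closed; open now [(0,1) g=1 f=10, (0,4) g=2 f=8, (1,2) g=1 f=8, (1,3) g=2 f=8]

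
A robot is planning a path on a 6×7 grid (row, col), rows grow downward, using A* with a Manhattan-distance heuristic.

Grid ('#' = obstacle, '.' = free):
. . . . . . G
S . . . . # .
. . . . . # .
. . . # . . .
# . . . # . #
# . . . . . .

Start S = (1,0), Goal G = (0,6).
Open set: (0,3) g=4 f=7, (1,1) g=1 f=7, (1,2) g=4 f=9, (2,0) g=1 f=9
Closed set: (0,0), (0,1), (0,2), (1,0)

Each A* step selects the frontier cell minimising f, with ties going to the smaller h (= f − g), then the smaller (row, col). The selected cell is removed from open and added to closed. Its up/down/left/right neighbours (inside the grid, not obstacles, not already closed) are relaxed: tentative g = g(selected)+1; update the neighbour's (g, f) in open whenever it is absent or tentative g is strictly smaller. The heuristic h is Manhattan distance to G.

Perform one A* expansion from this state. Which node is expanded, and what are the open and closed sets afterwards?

step 1: expand (0,3) (f=7, h=3) → closed; open now [(0,4) g=5 f=7, (1,1) g=1 f=7, (1,2) g=4 f=9, (1,3) g=5 f=9, (2,0) g=1 f=9]

expanded=(0,3); open=[(0,4) g=5 f=7, (1,1) g=1 f=7, (1,2) g=4 f=9, (1,3) g=5 f=9, (2,0) g=1 f=9]; closed=[(0,0), (0,1), (0,2), (0,3), (1,0)]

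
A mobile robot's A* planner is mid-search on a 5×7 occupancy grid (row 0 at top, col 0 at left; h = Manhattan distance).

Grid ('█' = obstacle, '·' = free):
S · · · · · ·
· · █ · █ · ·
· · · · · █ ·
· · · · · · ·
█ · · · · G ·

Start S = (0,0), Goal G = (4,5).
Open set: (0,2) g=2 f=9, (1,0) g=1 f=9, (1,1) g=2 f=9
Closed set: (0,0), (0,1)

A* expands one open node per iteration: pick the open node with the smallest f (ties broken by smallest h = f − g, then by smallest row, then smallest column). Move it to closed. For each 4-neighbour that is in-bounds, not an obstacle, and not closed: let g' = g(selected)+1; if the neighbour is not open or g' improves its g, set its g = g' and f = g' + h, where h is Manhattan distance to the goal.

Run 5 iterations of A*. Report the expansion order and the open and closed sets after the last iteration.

step 1: expand (0,2) (f=9, h=7) → closed; open now [(0,3) g=3 f=9, (1,0) g=1 f=9, (1,1) g=2 f=9]
step 2: expand (0,3) (f=9, h=6) → closed; open now [(0,4) g=4 f=9, (1,0) g=1 f=9, (1,1) g=2 f=9, (1,3) g=4 f=9]
step 3: expand (0,4) (f=9, h=5) → closed; open now [(0,5) g=5 f=9, (1,0) g=1 f=9, (1,1) g=2 f=9, (1,3) g=4 f=9]
step 4: expand (0,5) (f=9, h=4) → closed; open now [(0,6) g=6 f=11, (1,0) g=1 f=9, (1,1) g=2 f=9, (1,3) g=4 f=9, (1,5) g=6 f=9]
step 5: expand (1,5) (f=9, h=3) → closed; open now [(0,6) g=6 f=11, (1,0) g=1 f=9, (1,1) g=2 f=9, (1,3) g=4 f=9, (1,6) g=7 f=11]

order=[(0,2) → (0,3) → (0,4) → (0,5) → (1,5)]; open=[(0,6) g=6 f=11, (1,0) g=1 f=9, (1,1) g=2 f=9, (1,3) g=4 f=9, (1,6) g=7 f=11]; closed=[(0,0), (0,1), (0,2), (0,3), (0,4), (0,5), (1,5)]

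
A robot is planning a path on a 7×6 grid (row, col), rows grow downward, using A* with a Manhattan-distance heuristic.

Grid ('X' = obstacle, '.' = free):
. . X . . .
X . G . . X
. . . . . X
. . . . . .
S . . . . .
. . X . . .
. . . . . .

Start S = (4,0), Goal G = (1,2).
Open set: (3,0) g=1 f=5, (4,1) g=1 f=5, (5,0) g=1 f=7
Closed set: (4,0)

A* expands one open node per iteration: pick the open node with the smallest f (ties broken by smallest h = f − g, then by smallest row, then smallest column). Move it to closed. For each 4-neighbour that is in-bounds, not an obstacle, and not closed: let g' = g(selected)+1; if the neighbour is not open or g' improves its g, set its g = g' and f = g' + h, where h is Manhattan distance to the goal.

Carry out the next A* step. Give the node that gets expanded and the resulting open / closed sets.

expanded=(3,0); open=[(2,0) g=2 f=5, (3,1) g=2 f=5, (4,1) g=1 f=5, (5,0) g=1 f=7]; closed=[(3,0), (4,0)]

step 1: expand (3,0) (f=5, h=4) → closed; open now [(2,0) g=2 f=5, (3,1) g=2 f=5, (4,1) g=1 f=5, (5,0) g=1 f=7]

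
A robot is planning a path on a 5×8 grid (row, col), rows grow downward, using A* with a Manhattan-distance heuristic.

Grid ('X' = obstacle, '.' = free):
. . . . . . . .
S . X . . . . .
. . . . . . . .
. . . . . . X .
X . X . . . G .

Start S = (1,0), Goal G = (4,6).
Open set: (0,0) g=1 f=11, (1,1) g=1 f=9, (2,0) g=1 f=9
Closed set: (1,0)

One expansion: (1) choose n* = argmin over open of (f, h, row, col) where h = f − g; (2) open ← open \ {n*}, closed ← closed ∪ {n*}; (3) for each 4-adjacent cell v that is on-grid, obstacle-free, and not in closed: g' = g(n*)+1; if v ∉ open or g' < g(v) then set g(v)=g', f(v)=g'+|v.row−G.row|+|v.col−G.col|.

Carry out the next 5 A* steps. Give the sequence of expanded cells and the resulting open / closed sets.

step 1: expand (1,1) (f=9, h=8) → closed; open now [(0,0) g=1 f=11, (0,1) g=2 f=11, (2,0) g=1 f=9, (2,1) g=2 f=9]
step 2: expand (2,1) (f=9, h=7) → closed; open now [(0,0) g=1 f=11, (0,1) g=2 f=11, (2,0) g=1 f=9, (2,2) g=3 f=9, (3,1) g=3 f=9]
step 3: expand (2,2) (f=9, h=6) → closed; open now [(0,0) g=1 f=11, (0,1) g=2 f=11, (2,0) g=1 f=9, (2,3) g=4 f=9, (3,1) g=3 f=9, (3,2) g=4 f=9]
step 4: expand (2,3) (f=9, h=5) → closed; open now [(0,0) g=1 f=11, (0,1) g=2 f=11, (1,3) g=5 f=11, (2,0) g=1 f=9, (2,4) g=5 f=9, (3,1) g=3 f=9, (3,2) g=4 f=9, (3,3) g=5 f=9]
step 5: expand (2,4) (f=9, h=4) → closed; open now [(0,0) g=1 f=11, (0,1) g=2 f=11, (1,3) g=5 f=11, (1,4) g=6 f=11, (2,0) g=1 f=9, (2,5) g=6 f=9, (3,1) g=3 f=9, (3,2) g=4 f=9, (3,3) g=5 f=9, (3,4) g=6 f=9]

order=[(1,1) → (2,1) → (2,2) → (2,3) → (2,4)]; open=[(0,0) g=1 f=11, (0,1) g=2 f=11, (1,3) g=5 f=11, (1,4) g=6 f=11, (2,0) g=1 f=9, (2,5) g=6 f=9, (3,1) g=3 f=9, (3,2) g=4 f=9, (3,3) g=5 f=9, (3,4) g=6 f=9]; closed=[(1,0), (1,1), (2,1), (2,2), (2,3), (2,4)]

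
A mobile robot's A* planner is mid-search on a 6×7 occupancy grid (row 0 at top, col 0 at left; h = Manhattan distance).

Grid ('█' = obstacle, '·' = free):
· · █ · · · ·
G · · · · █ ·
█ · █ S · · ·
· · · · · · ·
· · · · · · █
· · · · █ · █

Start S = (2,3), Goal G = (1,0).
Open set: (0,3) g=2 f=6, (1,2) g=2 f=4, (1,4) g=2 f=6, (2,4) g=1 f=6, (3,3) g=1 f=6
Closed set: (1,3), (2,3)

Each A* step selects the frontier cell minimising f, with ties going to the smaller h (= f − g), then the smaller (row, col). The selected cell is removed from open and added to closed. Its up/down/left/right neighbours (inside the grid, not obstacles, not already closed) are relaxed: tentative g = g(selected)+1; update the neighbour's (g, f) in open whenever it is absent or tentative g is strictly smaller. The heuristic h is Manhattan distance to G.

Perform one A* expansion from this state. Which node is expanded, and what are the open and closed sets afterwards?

expanded=(1,2); open=[(0,3) g=2 f=6, (1,1) g=3 f=4, (1,4) g=2 f=6, (2,4) g=1 f=6, (3,3) g=1 f=6]; closed=[(1,2), (1,3), (2,3)]

step 1: expand (1,2) (f=4, h=2) → closed; open now [(0,3) g=2 f=6, (1,1) g=3 f=4, (1,4) g=2 f=6, (2,4) g=1 f=6, (3,3) g=1 f=6]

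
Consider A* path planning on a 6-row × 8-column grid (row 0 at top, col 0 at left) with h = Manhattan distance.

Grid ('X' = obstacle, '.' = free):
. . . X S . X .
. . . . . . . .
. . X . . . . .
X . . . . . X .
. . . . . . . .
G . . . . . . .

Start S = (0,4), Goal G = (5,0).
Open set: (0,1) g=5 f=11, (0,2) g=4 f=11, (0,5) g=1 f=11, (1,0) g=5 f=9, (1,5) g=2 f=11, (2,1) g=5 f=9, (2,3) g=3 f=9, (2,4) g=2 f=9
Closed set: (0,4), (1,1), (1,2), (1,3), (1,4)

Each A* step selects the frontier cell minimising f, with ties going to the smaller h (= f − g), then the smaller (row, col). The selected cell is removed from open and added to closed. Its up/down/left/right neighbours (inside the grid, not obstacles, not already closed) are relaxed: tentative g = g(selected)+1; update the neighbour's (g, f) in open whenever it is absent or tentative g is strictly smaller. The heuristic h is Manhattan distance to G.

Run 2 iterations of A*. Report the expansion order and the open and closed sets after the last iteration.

step 1: expand (1,0) (f=9, h=4) → closed; open now [(0,0) g=6 f=11, (0,1) g=5 f=11, (0,2) g=4 f=11, (0,5) g=1 f=11, (1,5) g=2 f=11, (2,0) g=6 f=9, (2,1) g=5 f=9, (2,3) g=3 f=9, (2,4) g=2 f=9]
step 2: expand (2,0) (f=9, h=3) → closed; open now [(0,0) g=6 f=11, (0,1) g=5 f=11, (0,2) g=4 f=11, (0,5) g=1 f=11, (1,5) g=2 f=11, (2,1) g=5 f=9, (2,3) g=3 f=9, (2,4) g=2 f=9]

order=[(1,0) → (2,0)]; open=[(0,0) g=6 f=11, (0,1) g=5 f=11, (0,2) g=4 f=11, (0,5) g=1 f=11, (1,5) g=2 f=11, (2,1) g=5 f=9, (2,3) g=3 f=9, (2,4) g=2 f=9]; closed=[(0,4), (1,0), (1,1), (1,2), (1,3), (1,4), (2,0)]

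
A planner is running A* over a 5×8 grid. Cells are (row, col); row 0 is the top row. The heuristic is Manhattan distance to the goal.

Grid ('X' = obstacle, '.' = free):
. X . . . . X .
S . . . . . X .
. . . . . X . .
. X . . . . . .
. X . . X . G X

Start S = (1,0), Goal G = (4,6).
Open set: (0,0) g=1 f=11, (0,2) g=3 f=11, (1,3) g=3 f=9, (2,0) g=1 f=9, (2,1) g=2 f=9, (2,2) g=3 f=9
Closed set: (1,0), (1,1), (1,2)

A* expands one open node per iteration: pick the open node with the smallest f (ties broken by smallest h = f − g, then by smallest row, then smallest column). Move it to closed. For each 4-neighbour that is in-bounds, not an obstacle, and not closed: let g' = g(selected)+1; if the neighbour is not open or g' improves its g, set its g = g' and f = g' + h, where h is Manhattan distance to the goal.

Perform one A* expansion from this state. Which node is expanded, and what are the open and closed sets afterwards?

expanded=(1,3); open=[(0,0) g=1 f=11, (0,2) g=3 f=11, (0,3) g=4 f=11, (1,4) g=4 f=9, (2,0) g=1 f=9, (2,1) g=2 f=9, (2,2) g=3 f=9, (2,3) g=4 f=9]; closed=[(1,0), (1,1), (1,2), (1,3)]

step 1: expand (1,3) (f=9, h=6) → closed; open now [(0,0) g=1 f=11, (0,2) g=3 f=11, (0,3) g=4 f=11, (1,4) g=4 f=9, (2,0) g=1 f=9, (2,1) g=2 f=9, (2,2) g=3 f=9, (2,3) g=4 f=9]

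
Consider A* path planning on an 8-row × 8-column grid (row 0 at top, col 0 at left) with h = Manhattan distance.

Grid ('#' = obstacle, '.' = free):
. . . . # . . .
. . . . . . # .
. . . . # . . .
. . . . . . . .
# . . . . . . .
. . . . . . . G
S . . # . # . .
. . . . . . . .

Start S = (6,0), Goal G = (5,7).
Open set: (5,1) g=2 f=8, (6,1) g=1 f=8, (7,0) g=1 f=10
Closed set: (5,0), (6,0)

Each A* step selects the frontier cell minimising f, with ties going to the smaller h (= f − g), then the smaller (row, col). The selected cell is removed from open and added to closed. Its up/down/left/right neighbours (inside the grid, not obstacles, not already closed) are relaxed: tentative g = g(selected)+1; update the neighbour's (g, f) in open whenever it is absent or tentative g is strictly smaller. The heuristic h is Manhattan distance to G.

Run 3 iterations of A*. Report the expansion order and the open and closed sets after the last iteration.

step 1: expand (5,1) (f=8, h=6) → closed; open now [(4,1) g=3 f=10, (5,2) g=3 f=8, (6,1) g=1 f=8, (7,0) g=1 f=10]
step 2: expand (5,2) (f=8, h=5) → closed; open now [(4,1) g=3 f=10, (4,2) g=4 f=10, (5,3) g=4 f=8, (6,1) g=1 f=8, (6,2) g=4 f=10, (7,0) g=1 f=10]
step 3: expand (5,3) (f=8, h=4) → closed; open now [(4,1) g=3 f=10, (4,2) g=4 f=10, (4,3) g=5 f=10, (5,4) g=5 f=8, (6,1) g=1 f=8, (6,2) g=4 f=10, (7,0) g=1 f=10]

order=[(5,1) → (5,2) → (5,3)]; open=[(4,1) g=3 f=10, (4,2) g=4 f=10, (4,3) g=5 f=10, (5,4) g=5 f=8, (6,1) g=1 f=8, (6,2) g=4 f=10, (7,0) g=1 f=10]; closed=[(5,0), (5,1), (5,2), (5,3), (6,0)]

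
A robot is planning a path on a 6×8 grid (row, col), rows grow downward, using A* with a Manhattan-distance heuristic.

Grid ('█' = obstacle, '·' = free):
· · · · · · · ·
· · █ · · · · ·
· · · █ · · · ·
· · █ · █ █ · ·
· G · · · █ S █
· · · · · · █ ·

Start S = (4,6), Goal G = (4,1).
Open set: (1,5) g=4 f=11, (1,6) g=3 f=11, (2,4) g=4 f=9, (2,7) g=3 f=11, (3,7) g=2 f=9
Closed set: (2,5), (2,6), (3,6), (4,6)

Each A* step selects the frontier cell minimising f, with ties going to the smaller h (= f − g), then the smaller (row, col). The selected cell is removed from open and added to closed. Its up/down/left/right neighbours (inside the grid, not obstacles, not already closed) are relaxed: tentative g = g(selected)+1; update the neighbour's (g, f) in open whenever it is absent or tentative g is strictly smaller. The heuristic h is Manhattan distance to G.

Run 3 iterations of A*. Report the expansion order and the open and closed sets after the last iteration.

order=[(2,4) → (3,7) → (1,4)]; open=[(0,4) g=6 f=13, (1,3) g=6 f=11, (1,5) g=4 f=11, (1,6) g=3 f=11, (2,7) g=3 f=11]; closed=[(1,4), (2,4), (2,5), (2,6), (3,6), (3,7), (4,6)]

step 1: expand (2,4) (f=9, h=5) → closed; open now [(1,4) g=5 f=11, (1,5) g=4 f=11, (1,6) g=3 f=11, (2,7) g=3 f=11, (3,7) g=2 f=9]
step 2: expand (3,7) (f=9, h=7) → closed; open now [(1,4) g=5 f=11, (1,5) g=4 f=11, (1,6) g=3 f=11, (2,7) g=3 f=11]
step 3: expand (1,4) (f=11, h=6) → closed; open now [(0,4) g=6 f=13, (1,3) g=6 f=11, (1,5) g=4 f=11, (1,6) g=3 f=11, (2,7) g=3 f=11]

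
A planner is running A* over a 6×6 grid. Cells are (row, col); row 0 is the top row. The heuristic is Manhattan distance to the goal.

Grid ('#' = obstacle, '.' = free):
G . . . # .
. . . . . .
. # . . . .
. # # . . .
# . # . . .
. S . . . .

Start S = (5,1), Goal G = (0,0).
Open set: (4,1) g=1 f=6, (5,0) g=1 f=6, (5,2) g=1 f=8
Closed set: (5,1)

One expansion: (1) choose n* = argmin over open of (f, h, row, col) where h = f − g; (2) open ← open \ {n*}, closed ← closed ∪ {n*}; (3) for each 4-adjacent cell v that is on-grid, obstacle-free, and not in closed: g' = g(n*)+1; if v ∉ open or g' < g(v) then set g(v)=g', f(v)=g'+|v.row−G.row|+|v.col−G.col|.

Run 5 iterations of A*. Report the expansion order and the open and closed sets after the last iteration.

step 1: expand (4,1) (f=6, h=5) → closed; open now [(5,0) g=1 f=6, (5,2) g=1 f=8]
step 2: expand (5,0) (f=6, h=5) → closed; open now [(5,2) g=1 f=8]
step 3: expand (5,2) (f=8, h=7) → closed; open now [(5,3) g=2 f=10]
step 4: expand (5,3) (f=10, h=8) → closed; open now [(4,3) g=3 f=10, (5,4) g=3 f=12]
step 5: expand (4,3) (f=10, h=7) → closed; open now [(3,3) g=4 f=10, (4,4) g=4 f=12, (5,4) g=3 f=12]

order=[(4,1) → (5,0) → (5,2) → (5,3) → (4,3)]; open=[(3,3) g=4 f=10, (4,4) g=4 f=12, (5,4) g=3 f=12]; closed=[(4,1), (4,3), (5,0), (5,1), (5,2), (5,3)]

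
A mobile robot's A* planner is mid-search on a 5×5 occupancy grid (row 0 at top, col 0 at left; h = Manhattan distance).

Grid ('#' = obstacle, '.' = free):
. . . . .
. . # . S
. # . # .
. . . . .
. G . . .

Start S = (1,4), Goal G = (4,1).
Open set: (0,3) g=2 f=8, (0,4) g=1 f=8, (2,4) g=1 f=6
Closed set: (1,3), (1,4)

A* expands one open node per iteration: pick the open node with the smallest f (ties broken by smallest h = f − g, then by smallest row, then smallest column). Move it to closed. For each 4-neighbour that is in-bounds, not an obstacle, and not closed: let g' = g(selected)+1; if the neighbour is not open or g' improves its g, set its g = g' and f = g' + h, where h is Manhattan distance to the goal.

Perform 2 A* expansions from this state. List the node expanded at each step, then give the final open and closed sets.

step 1: expand (2,4) (f=6, h=5) → closed; open now [(0,3) g=2 f=8, (0,4) g=1 f=8, (3,4) g=2 f=6]
step 2: expand (3,4) (f=6, h=4) → closed; open now [(0,3) g=2 f=8, (0,4) g=1 f=8, (3,3) g=3 f=6, (4,4) g=3 f=6]

order=[(2,4) → (3,4)]; open=[(0,3) g=2 f=8, (0,4) g=1 f=8, (3,3) g=3 f=6, (4,4) g=3 f=6]; closed=[(1,3), (1,4), (2,4), (3,4)]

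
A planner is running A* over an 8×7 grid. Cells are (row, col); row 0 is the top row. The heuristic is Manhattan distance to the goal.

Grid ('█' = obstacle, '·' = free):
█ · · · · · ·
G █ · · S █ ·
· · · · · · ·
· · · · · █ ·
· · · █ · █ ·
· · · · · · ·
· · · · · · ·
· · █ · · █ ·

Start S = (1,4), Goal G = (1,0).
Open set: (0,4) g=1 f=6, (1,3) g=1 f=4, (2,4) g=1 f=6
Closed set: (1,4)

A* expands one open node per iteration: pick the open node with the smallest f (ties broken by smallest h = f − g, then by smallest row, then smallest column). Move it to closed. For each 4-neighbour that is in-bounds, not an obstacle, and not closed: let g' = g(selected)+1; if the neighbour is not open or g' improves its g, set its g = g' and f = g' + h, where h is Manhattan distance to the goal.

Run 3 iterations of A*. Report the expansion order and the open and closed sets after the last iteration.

order=[(1,3) → (1,2) → (0,2)]; open=[(0,1) g=4 f=6, (0,3) g=2 f=6, (0,4) g=1 f=6, (2,2) g=3 f=6, (2,3) g=2 f=6, (2,4) g=1 f=6]; closed=[(0,2), (1,2), (1,3), (1,4)]

step 1: expand (1,3) (f=4, h=3) → closed; open now [(0,3) g=2 f=6, (0,4) g=1 f=6, (1,2) g=2 f=4, (2,3) g=2 f=6, (2,4) g=1 f=6]
step 2: expand (1,2) (f=4, h=2) → closed; open now [(0,2) g=3 f=6, (0,3) g=2 f=6, (0,4) g=1 f=6, (2,2) g=3 f=6, (2,3) g=2 f=6, (2,4) g=1 f=6]
step 3: expand (0,2) (f=6, h=3) → closed; open now [(0,1) g=4 f=6, (0,3) g=2 f=6, (0,4) g=1 f=6, (2,2) g=3 f=6, (2,3) g=2 f=6, (2,4) g=1 f=6]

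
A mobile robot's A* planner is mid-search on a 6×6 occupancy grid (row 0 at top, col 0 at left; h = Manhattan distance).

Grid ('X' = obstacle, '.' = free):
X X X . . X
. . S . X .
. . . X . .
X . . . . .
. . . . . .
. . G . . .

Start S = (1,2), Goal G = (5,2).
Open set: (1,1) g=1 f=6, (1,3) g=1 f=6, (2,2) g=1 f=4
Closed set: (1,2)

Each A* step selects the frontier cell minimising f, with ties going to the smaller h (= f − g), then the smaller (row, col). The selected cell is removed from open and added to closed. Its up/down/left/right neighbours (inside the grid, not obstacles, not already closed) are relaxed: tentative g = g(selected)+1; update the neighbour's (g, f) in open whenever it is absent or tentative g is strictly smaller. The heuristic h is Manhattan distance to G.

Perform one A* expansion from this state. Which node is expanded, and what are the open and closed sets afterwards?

step 1: expand (2,2) (f=4, h=3) → closed; open now [(1,1) g=1 f=6, (1,3) g=1 f=6, (2,1) g=2 f=6, (3,2) g=2 f=4]

expanded=(2,2); open=[(1,1) g=1 f=6, (1,3) g=1 f=6, (2,1) g=2 f=6, (3,2) g=2 f=4]; closed=[(1,2), (2,2)]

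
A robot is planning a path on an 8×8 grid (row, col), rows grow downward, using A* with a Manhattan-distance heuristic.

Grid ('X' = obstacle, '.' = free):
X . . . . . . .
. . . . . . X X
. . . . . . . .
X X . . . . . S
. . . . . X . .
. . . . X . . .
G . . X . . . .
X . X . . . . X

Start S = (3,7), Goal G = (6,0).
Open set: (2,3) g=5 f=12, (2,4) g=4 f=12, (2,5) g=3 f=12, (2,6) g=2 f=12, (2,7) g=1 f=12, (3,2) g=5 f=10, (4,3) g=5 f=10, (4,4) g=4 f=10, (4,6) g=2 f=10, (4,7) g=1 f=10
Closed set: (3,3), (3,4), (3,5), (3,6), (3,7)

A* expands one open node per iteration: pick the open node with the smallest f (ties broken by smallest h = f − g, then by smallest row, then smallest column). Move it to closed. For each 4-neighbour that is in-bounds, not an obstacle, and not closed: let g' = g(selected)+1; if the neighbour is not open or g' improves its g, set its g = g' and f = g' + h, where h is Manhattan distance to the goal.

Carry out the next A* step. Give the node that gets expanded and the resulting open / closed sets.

expanded=(3,2); open=[(2,2) g=6 f=12, (2,3) g=5 f=12, (2,4) g=4 f=12, (2,5) g=3 f=12, (2,6) g=2 f=12, (2,7) g=1 f=12, (4,2) g=6 f=10, (4,3) g=5 f=10, (4,4) g=4 f=10, (4,6) g=2 f=10, (4,7) g=1 f=10]; closed=[(3,2), (3,3), (3,4), (3,5), (3,6), (3,7)]

step 1: expand (3,2) (f=10, h=5) → closed; open now [(2,2) g=6 f=12, (2,3) g=5 f=12, (2,4) g=4 f=12, (2,5) g=3 f=12, (2,6) g=2 f=12, (2,7) g=1 f=12, (4,2) g=6 f=10, (4,3) g=5 f=10, (4,4) g=4 f=10, (4,6) g=2 f=10, (4,7) g=1 f=10]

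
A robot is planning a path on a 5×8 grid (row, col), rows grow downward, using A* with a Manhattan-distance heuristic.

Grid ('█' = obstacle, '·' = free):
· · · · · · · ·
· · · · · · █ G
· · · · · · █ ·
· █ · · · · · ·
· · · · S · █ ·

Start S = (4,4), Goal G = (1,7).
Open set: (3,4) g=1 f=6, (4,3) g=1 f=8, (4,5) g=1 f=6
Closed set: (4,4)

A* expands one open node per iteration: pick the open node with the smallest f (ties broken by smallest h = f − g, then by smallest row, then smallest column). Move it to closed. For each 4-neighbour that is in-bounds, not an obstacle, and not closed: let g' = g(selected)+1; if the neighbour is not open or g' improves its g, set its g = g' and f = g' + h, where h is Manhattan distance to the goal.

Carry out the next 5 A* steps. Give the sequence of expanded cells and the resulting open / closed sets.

order=[(3,4) → (2,4) → (1,4) → (1,5) → (2,5)]; open=[(0,4) g=4 f=8, (0,5) g=5 f=8, (1,3) g=4 f=8, (2,3) g=3 f=8, (3,3) g=2 f=8, (3,5) g=2 f=6, (4,3) g=1 f=8, (4,5) g=1 f=6]; closed=[(1,4), (1,5), (2,4), (2,5), (3,4), (4,4)]

step 1: expand (3,4) (f=6, h=5) → closed; open now [(2,4) g=2 f=6, (3,3) g=2 f=8, (3,5) g=2 f=6, (4,3) g=1 f=8, (4,5) g=1 f=6]
step 2: expand (2,4) (f=6, h=4) → closed; open now [(1,4) g=3 f=6, (2,3) g=3 f=8, (2,5) g=3 f=6, (3,3) g=2 f=8, (3,5) g=2 f=6, (4,3) g=1 f=8, (4,5) g=1 f=6]
step 3: expand (1,4) (f=6, h=3) → closed; open now [(0,4) g=4 f=8, (1,3) g=4 f=8, (1,5) g=4 f=6, (2,3) g=3 f=8, (2,5) g=3 f=6, (3,3) g=2 f=8, (3,5) g=2 f=6, (4,3) g=1 f=8, (4,5) g=1 f=6]
step 4: expand (1,5) (f=6, h=2) → closed; open now [(0,4) g=4 f=8, (0,5) g=5 f=8, (1,3) g=4 f=8, (2,3) g=3 f=8, (2,5) g=3 f=6, (3,3) g=2 f=8, (3,5) g=2 f=6, (4,3) g=1 f=8, (4,5) g=1 f=6]
step 5: expand (2,5) (f=6, h=3) → closed; open now [(0,4) g=4 f=8, (0,5) g=5 f=8, (1,3) g=4 f=8, (2,3) g=3 f=8, (3,3) g=2 f=8, (3,5) g=2 f=6, (4,3) g=1 f=8, (4,5) g=1 f=6]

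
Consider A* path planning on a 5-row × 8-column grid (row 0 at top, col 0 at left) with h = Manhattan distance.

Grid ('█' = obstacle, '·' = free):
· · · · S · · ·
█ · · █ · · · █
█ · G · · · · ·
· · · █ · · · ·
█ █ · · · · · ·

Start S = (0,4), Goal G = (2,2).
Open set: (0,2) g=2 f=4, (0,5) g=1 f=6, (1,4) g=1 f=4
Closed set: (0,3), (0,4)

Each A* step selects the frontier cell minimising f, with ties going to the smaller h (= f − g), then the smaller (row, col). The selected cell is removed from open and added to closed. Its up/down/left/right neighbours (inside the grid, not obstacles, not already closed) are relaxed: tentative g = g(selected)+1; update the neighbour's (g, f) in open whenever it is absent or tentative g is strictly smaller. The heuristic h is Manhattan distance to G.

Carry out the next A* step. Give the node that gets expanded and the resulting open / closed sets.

step 1: expand (0,2) (f=4, h=2) → closed; open now [(0,1) g=3 f=6, (0,5) g=1 f=6, (1,2) g=3 f=4, (1,4) g=1 f=4]

expanded=(0,2); open=[(0,1) g=3 f=6, (0,5) g=1 f=6, (1,2) g=3 f=4, (1,4) g=1 f=4]; closed=[(0,2), (0,3), (0,4)]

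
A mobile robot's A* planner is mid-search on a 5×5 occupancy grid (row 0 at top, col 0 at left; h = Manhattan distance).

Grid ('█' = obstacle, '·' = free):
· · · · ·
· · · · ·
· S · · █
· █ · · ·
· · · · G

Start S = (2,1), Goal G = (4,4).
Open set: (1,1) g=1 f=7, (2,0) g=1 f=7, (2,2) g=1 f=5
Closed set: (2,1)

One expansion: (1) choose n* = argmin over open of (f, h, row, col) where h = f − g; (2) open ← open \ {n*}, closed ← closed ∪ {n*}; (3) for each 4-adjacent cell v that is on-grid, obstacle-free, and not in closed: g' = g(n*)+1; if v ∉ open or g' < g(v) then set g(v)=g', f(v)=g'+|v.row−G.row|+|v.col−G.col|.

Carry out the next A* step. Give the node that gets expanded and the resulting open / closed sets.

step 1: expand (2,2) (f=5, h=4) → closed; open now [(1,1) g=1 f=7, (1,2) g=2 f=7, (2,0) g=1 f=7, (2,3) g=2 f=5, (3,2) g=2 f=5]

expanded=(2,2); open=[(1,1) g=1 f=7, (1,2) g=2 f=7, (2,0) g=1 f=7, (2,3) g=2 f=5, (3,2) g=2 f=5]; closed=[(2,1), (2,2)]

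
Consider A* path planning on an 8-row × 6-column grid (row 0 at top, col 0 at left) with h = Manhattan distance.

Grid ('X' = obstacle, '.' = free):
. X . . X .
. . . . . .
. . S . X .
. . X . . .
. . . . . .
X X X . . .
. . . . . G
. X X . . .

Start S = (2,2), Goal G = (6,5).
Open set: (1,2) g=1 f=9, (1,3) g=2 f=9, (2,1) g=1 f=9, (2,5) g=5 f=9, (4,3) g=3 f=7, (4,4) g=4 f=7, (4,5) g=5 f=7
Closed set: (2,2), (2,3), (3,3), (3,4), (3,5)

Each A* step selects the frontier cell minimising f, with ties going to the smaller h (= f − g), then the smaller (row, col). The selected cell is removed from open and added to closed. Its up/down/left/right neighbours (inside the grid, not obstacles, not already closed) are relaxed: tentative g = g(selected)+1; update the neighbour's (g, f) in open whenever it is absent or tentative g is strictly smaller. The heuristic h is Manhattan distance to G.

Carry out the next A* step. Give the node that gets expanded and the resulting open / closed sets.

expanded=(4,5); open=[(1,2) g=1 f=9, (1,3) g=2 f=9, (2,1) g=1 f=9, (2,5) g=5 f=9, (4,3) g=3 f=7, (4,4) g=4 f=7, (5,5) g=6 f=7]; closed=[(2,2), (2,3), (3,3), (3,4), (3,5), (4,5)]

step 1: expand (4,5) (f=7, h=2) → closed; open now [(1,2) g=1 f=9, (1,3) g=2 f=9, (2,1) g=1 f=9, (2,5) g=5 f=9, (4,3) g=3 f=7, (4,4) g=4 f=7, (5,5) g=6 f=7]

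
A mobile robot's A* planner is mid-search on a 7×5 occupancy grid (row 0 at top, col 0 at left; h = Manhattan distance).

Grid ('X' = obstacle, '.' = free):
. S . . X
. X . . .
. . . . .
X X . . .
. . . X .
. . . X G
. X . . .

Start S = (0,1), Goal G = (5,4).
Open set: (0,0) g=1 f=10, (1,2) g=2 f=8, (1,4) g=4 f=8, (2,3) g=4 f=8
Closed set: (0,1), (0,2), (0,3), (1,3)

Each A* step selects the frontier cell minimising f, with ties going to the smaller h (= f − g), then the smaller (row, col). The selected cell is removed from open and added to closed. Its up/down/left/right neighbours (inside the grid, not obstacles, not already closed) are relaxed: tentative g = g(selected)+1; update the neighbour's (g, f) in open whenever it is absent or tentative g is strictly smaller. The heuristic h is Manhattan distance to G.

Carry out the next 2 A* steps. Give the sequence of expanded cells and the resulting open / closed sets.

order=[(1,4) → (2,4)]; open=[(0,0) g=1 f=10, (1,2) g=2 f=8, (2,3) g=4 f=8, (3,4) g=6 f=8]; closed=[(0,1), (0,2), (0,3), (1,3), (1,4), (2,4)]

step 1: expand (1,4) (f=8, h=4) → closed; open now [(0,0) g=1 f=10, (1,2) g=2 f=8, (2,3) g=4 f=8, (2,4) g=5 f=8]
step 2: expand (2,4) (f=8, h=3) → closed; open now [(0,0) g=1 f=10, (1,2) g=2 f=8, (2,3) g=4 f=8, (3,4) g=6 f=8]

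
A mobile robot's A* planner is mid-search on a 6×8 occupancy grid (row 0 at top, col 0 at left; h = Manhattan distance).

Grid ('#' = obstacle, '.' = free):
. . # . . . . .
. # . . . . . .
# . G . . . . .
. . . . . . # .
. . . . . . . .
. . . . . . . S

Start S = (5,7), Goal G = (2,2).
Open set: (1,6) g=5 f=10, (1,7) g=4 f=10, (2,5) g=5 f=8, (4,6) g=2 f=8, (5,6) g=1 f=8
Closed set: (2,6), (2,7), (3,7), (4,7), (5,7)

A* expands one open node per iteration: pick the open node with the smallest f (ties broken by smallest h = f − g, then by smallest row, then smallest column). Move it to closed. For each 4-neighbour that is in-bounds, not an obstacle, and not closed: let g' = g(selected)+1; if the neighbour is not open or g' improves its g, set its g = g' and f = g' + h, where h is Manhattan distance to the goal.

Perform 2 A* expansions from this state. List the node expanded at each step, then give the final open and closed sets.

order=[(2,5) → (2,4)]; open=[(1,4) g=7 f=10, (1,5) g=6 f=10, (1,6) g=5 f=10, (1,7) g=4 f=10, (2,3) g=7 f=8, (3,4) g=7 f=10, (3,5) g=6 f=10, (4,6) g=2 f=8, (5,6) g=1 f=8]; closed=[(2,4), (2,5), (2,6), (2,7), (3,7), (4,7), (5,7)]

step 1: expand (2,5) (f=8, h=3) → closed; open now [(1,5) g=6 f=10, (1,6) g=5 f=10, (1,7) g=4 f=10, (2,4) g=6 f=8, (3,5) g=6 f=10, (4,6) g=2 f=8, (5,6) g=1 f=8]
step 2: expand (2,4) (f=8, h=2) → closed; open now [(1,4) g=7 f=10, (1,5) g=6 f=10, (1,6) g=5 f=10, (1,7) g=4 f=10, (2,3) g=7 f=8, (3,4) g=7 f=10, (3,5) g=6 f=10, (4,6) g=2 f=8, (5,6) g=1 f=8]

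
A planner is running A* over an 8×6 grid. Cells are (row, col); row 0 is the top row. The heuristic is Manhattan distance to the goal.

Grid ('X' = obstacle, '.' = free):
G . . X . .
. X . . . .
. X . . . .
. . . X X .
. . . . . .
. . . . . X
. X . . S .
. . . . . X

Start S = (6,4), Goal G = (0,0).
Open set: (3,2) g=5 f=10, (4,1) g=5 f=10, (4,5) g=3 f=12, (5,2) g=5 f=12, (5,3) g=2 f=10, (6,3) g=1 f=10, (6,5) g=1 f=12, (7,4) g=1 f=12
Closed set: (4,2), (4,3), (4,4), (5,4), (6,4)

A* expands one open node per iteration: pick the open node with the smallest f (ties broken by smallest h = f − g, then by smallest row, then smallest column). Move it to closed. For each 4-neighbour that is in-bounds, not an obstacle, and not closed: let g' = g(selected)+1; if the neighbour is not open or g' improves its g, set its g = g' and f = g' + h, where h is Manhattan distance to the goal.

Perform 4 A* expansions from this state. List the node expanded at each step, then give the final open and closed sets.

step 1: expand (3,2) (f=10, h=5) → closed; open now [(2,2) g=6 f=10, (3,1) g=6 f=10, (4,1) g=5 f=10, (4,5) g=3 f=12, (5,2) g=5 f=12, (5,3) g=2 f=10, (6,3) g=1 f=10, (6,5) g=1 f=12, (7,4) g=1 f=12]
step 2: expand (2,2) (f=10, h=4) → closed; open now [(1,2) g=7 f=10, (2,3) g=7 f=12, (3,1) g=6 f=10, (4,1) g=5 f=10, (4,5) g=3 f=12, (5,2) g=5 f=12, (5,3) g=2 f=10, (6,3) g=1 f=10, (6,5) g=1 f=12, (7,4) g=1 f=12]
step 3: expand (1,2) (f=10, h=3) → closed; open now [(0,2) g=8 f=10, (1,3) g=8 f=12, (2,3) g=7 f=12, (3,1) g=6 f=10, (4,1) g=5 f=10, (4,5) g=3 f=12, (5,2) g=5 f=12, (5,3) g=2 f=10, (6,3) g=1 f=10, (6,5) g=1 f=12, (7,4) g=1 f=12]
step 4: expand (0,2) (f=10, h=2) → closed; open now [(0,1) g=9 f=10, (1,3) g=8 f=12, (2,3) g=7 f=12, (3,1) g=6 f=10, (4,1) g=5 f=10, (4,5) g=3 f=12, (5,2) g=5 f=12, (5,3) g=2 f=10, (6,3) g=1 f=10, (6,5) g=1 f=12, (7,4) g=1 f=12]

order=[(3,2) → (2,2) → (1,2) → (0,2)]; open=[(0,1) g=9 f=10, (1,3) g=8 f=12, (2,3) g=7 f=12, (3,1) g=6 f=10, (4,1) g=5 f=10, (4,5) g=3 f=12, (5,2) g=5 f=12, (5,3) g=2 f=10, (6,3) g=1 f=10, (6,5) g=1 f=12, (7,4) g=1 f=12]; closed=[(0,2), (1,2), (2,2), (3,2), (4,2), (4,3), (4,4), (5,4), (6,4)]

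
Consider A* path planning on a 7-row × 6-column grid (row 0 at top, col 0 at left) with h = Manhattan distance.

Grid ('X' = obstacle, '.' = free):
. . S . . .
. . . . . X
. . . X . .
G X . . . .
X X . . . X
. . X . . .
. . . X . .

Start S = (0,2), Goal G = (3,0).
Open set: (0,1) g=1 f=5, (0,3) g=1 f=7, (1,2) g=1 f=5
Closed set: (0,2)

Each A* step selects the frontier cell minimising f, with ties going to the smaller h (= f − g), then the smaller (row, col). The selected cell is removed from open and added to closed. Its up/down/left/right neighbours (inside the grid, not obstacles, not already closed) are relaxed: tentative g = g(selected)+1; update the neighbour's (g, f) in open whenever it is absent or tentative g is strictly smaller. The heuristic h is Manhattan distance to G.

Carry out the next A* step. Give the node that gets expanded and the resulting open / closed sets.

expanded=(0,1); open=[(0,0) g=2 f=5, (0,3) g=1 f=7, (1,1) g=2 f=5, (1,2) g=1 f=5]; closed=[(0,1), (0,2)]

step 1: expand (0,1) (f=5, h=4) → closed; open now [(0,0) g=2 f=5, (0,3) g=1 f=7, (1,1) g=2 f=5, (1,2) g=1 f=5]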